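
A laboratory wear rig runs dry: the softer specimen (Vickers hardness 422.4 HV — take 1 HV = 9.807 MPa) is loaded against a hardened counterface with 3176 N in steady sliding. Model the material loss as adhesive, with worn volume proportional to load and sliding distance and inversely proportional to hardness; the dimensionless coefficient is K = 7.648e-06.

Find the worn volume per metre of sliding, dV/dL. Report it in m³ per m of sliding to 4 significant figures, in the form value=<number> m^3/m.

Intermediates are printed rounded — the computation carries full float precision, and rounded just once, at four significant figures.
Hardness H = 422.4 HV × 9.807 MPa/HV = 4142 MPa = 4.142e+09 Pa.
Expressed in SI base units: W = 3176 N, H = 4.142e+09 Pa, K = 7.648e-06.
The wear rate dV/dL = K·W/H, so: 7.648e-06 · 3176 / 4.142e+09 = 5.864e-12 m³/m.

value=5.864e-12 m^3/m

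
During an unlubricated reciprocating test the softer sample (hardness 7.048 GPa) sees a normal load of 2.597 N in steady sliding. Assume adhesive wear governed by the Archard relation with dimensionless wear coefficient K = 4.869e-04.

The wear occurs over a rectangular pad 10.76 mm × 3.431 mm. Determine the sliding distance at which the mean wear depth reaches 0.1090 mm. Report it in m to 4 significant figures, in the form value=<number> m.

Intermediates are shown rounded, and each operation runs at exact precision — one last rounding to 4 significant figures.
Hardness H = 7.048 GPa = 7.048e+09 Pa.
Pad sides 10.76 mm × 3.431 mm = 0.01076 m × 0.003431 m. Contact area A = 0.01076 m × 0.003431 m = 3.692e-05 m².
Depth limit h_lim = 0.1090 mm = 1.090e-04 m.
Expressed in SI base units: W = 2.597 N, H = 7.048e+09 Pa, K = 4.869e-04.
Wearable volume V_lim = h_lim·A = 1.090e-04 · 3.692e-05 = 4.024e-09 m³.
Inverting, life L = V_lim·H/(K·W) = 4.024e-09 · 7.048e+09 / (4.869e-04 · 2.597) = 2.243e+04 m.

value=2.243e+04 m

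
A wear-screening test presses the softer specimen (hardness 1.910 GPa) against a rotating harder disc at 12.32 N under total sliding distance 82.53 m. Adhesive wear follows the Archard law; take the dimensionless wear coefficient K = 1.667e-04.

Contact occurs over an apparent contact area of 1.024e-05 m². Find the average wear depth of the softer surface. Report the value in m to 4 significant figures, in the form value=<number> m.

All working math maintains full float precision, and intermediate values are displayed rounded — one final rounding: 4 significant figures.
Hardness H = 1.910 GPa = 1.910e+09 Pa.
Working in SI base units: W = 12.32 N, H = 1.910e+09 Pa, K = 1.667e-04.
Volume removed: V = K·W·L/H = 1.667e-04 · 12.32 · 82.53 / 1.910e+09 = 8.874e-11 m³.
Mean depth h = V/A = 8.874e-11 / 1.024e-05 = 8.666e-06 m.

value=8.666e-06 m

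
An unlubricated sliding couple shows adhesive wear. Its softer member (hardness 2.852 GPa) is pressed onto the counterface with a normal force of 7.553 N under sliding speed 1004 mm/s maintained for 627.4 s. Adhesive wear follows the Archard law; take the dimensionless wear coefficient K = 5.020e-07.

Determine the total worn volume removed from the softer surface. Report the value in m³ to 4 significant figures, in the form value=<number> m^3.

value=8.374e-13 m^3

Each operation holds full precision — the intermediates are shown rounded; rounded just once: 4 significant figures.
Sliding speed v = 1004 mm/s = 1.004 m/s. Sliding distance L = v·t = 1.004 m/s × 627.4 s = 629.9 m.
Hardness H = 2.852 GPa = 2.852e+09 Pa.
Working in SI base units: W = 7.553 N, H = 2.852e+09 Pa, K = 5.020e-07.
The Archard volume V = K·W·L/H = 5.020e-07 · 7.553 · 629.9 / 2.852e+09 = 8.374e-13 m³.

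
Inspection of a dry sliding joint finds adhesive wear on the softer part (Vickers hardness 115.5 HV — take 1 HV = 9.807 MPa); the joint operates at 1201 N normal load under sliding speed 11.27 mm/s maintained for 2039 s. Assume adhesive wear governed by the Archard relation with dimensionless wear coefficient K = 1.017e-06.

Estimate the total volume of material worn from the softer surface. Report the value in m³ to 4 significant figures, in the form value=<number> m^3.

value=2.478e-11 m^3

All arithmetic carries exact precision — shown intermediates are rounded. Rounded just once: four significant figures.
Convert: Sliding speed v = 11.27 mm/s = 0.01127 m/s. Sliding distance L = v·t = 0.01127 m/s × 2039 s = 22.98 m.
Convert: Hardness H = 115.5 HV × 9.807 MPa/HV = 1133 MPa = 1.133e+09 Pa.
SI base units throughout: W = 1201 N, H = 1.133e+09 Pa, K = 1.017e-06.
Archard relation: V = K·W·L/H = 1.017e-06 · 1201 · 22.98 / 1.133e+09 = 2.478e-11 m³.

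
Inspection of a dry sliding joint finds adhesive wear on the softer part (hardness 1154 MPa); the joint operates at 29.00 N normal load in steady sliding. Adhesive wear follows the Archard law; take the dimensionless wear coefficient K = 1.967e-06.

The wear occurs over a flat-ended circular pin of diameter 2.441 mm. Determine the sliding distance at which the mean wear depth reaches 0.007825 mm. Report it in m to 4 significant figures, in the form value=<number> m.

The computation carries exact precision — the intermediates appear rounded — one last rounding to four significant figures.
Convert: Hardness H = 1154 MPa = 1.154e+09 Pa.
Convert: Pin diameter d = 2.441 mm = 0.002441 m. Contact area A = π·d²/4 = π·(0.002441 m)²/4 = 4.680e-06 m².
Convert: Depth limit h_lim = 0.007825 mm = 7.825e-06 m.
Collected in SI base units: W = 29.00 N, H = 1.154e+09 Pa, K = 1.967e-06.
Permissible volume V_lim = h_lim·A = 7.825e-06 · 4.680e-06 = 3.662e-11 m³.
So the life L = V_lim·H/(K·W) = 3.662e-11 · 1.154e+09 / (1.967e-06 · 29.00) = 740.8 m.

value=740.8 m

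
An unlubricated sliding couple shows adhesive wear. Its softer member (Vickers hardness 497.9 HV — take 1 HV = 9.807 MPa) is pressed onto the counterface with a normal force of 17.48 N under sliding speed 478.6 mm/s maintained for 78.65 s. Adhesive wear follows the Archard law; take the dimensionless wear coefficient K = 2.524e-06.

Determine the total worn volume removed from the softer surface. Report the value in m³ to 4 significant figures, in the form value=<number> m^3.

The intermediates appear rounded, and all working math runs at full precision; rounded just once: 4 significant figures.
Sliding speed v = 478.6 mm/s = 0.4786 m/s. Total distance L = v·t = 0.4786 m/s × 78.65 s = 37.64 m.
Hardness H = 497.9 HV × 9.807 MPa/HV = 4883 MPa = 4.883e+09 Pa.
In SI base units: W = 17.48 N, H = 4.883e+09 Pa, K = 2.524e-06.
Apply Archard: V = K·W·L/H = 2.524e-06 · 17.48 · 37.64 / 4.883e+09 = 3.401e-13 m³.

value=3.401e-13 m^3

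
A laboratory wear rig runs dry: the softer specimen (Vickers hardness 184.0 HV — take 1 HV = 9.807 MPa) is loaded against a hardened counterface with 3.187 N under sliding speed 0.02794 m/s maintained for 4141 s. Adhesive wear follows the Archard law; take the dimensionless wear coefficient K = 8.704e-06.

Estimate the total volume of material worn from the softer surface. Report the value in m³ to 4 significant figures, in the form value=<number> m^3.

value=1.779e-12 m^3

Intermediate values appear rounded — every step holds full precision — rounded just once to 4 significant figures.
Path length L = v·t = 0.02794 m/s × 4141 s = 115.7 m.
Hardness H = 184.0 HV × 9.807 MPa/HV = 1804 MPa = 1.804e+09 Pa.
As SI base values: W = 3.187 N, H = 1.804e+09 Pa, K = 8.704e-06.
By Archard's law, V = K·W·L/H = 8.704e-06 · 3.187 · 115.7 / 1.804e+09 = 1.779e-12 m³.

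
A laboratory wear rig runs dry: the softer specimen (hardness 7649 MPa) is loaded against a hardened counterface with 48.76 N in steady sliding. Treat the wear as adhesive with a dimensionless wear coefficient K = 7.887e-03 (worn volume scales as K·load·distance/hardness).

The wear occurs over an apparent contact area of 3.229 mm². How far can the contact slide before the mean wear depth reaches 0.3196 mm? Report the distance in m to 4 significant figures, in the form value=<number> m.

value=20.53 m

Every step maintains full float precision — the intermediates are displayed rounded, and a single final rounding to four significant figures.
Hardness H = 7649 MPa = 7.649e+09 Pa.
Contact area A = 3.229 mm² = 3.229e-06 m².
Depth limit h_lim = 0.3196 mm = 3.196e-04 m.
In SI base units: W = 48.76 N, H = 7.649e+09 Pa, K = 7.887e-03.
Limit volume V_lim = h_lim·A = 3.196e-04 · 3.229e-06 = 1.032e-09 m³.
So the life L = V_lim·H/(K·W) = 1.032e-09 · 7.649e+09 / (7.887e-03 · 48.76) = 20.53 m.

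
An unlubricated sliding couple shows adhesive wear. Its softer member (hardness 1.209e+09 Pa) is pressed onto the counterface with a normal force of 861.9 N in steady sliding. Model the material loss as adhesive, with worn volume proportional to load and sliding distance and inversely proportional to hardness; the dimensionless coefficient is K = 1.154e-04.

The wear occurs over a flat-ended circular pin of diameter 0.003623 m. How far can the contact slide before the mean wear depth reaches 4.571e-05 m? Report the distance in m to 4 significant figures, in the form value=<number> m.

value=5.728 m

The intermediates are shown rounded — every step maintains full float precision; one last rounding, at 4 significant figures.
Contact area A = π·d²/4 = π·(0.003623 m)²/4 = 1.031e-05 m².
Restated in SI base units: W = 861.9 N, H = 1.209e+09 Pa, K = 1.154e-04.
Wearable volume V_lim = h_lim·A = 4.571e-05 · 1.031e-05 = 4.712e-10 m³.
So the life L = V_lim·H/(K·W) = 4.712e-10 · 1.209e+09 / (1.154e-04 · 861.9) = 5.728 m.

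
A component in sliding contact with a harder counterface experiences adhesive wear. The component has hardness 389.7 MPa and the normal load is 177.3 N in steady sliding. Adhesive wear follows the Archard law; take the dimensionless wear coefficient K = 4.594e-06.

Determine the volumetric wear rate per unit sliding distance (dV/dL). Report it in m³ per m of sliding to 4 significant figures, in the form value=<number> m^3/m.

Intermediate values appear rounded, and all arithmetic runs at full float precision, and rounded once at the end: four significant figures.
Hardness H = 389.7 MPa = 3.897e+08 Pa.
In SI base units, W = 177.3 N, H = 3.897e+08 Pa, K = 4.594e-06.
Volumetric rate dV/dL = K·W/H, per unit distance: 4.594e-06 · 177.3 / 3.897e+08 = 2.090e-12 m³/m.

value=2.090e-12 m^3/m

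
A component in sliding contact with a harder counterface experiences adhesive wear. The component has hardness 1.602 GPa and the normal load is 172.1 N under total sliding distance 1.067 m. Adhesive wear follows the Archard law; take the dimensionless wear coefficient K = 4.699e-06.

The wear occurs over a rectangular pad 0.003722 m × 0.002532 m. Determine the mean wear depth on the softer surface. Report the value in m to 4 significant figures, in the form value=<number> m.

All working math holds full precision; quoted intermediates are rounded. Rounded once at the end, at four significant figures.
Hardness H = 1.602 GPa = 1.602e+09 Pa.
Contact area A = 0.003722 m × 0.002532 m = 9.424e-06 m².
Working in SI base units: W = 172.1 N, H = 1.602e+09 Pa, K = 4.699e-06.
By Archard's law, V = K·W·L/H = 4.699e-06 · 172.1 · 1.067 / 1.602e+09 = 5.386e-13 m³.
Wear depth h = V/A = 5.386e-13 / 9.424e-06 = 5.715e-08 m.

value=5.715e-08 m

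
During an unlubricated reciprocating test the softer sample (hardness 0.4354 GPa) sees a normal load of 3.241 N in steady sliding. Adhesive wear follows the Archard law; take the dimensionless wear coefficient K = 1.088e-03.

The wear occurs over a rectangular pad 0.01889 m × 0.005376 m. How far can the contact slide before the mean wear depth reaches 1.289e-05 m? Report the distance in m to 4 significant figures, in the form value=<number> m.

value=161.6 m

The intermediates are shown rounded; all working math carries exact precision, and a lone final rounding: four significant digits.
Convert: Hardness H = 0.4354 GPa = 4.354e+08 Pa.
Convert: Contact area A = 0.01889 m × 0.005376 m = 1.016e-04 m².
Expressed in SI base units: W = 3.241 N, H = 4.354e+08 Pa, K = 1.088e-03.
Limit volume V_lim = h_lim·A = 1.289e-05 · 1.016e-04 = 1.309e-09 m³.
So the life L = V_lim·H/(K·W) = 1.309e-09 · 4.354e+08 / (1.088e-03 · 3.241) = 161.6 m.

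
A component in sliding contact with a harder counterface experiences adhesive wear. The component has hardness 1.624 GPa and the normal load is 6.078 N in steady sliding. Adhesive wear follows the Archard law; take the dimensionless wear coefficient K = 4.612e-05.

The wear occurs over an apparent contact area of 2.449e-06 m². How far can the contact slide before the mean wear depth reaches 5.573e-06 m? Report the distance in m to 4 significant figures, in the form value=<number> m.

The algebra maintains exact precision — intermediates appear rounded — rounded once at the end, at 4 significant digits.
Convert: Hardness H = 1.624 GPa = 1.624e+09 Pa.
In SI base units: W = 6.078 N, H = 1.624e+09 Pa, K = 4.612e-05.
Allowed volume V_lim = h_lim·A = 5.573e-06 · 2.449e-06 = 1.365e-11 m³.
So the life L = V_lim·H/(K·W) = 1.365e-11 · 1.624e+09 / (4.612e-05 · 6.078) = 79.07 m.

value=79.07 m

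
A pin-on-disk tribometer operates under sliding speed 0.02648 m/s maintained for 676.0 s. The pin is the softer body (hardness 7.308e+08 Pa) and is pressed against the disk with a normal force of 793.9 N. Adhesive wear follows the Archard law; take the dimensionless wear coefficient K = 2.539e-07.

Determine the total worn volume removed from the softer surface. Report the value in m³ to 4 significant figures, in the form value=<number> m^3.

value=4.937e-12 m^3

Intermediate values are displayed rounded; all arithmetic maintains full precision — a single final rounding: four significant digits.
Path length L = v·t = 0.02648 m/s × 676.0 s = 17.90 m.
In SI base units: W = 793.9 N, H = 7.308e+08 Pa, K = 2.539e-07.
Archard volume V = K·W·L/H = 2.539e-07 · 793.9 · 17.90 / 7.308e+08 = 4.937e-12 m³.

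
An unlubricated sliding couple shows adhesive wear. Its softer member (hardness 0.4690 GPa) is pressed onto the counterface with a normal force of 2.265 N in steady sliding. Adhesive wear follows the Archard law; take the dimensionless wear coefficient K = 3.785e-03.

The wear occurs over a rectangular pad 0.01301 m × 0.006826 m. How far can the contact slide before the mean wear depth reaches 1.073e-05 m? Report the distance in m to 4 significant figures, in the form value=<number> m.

Intermediates appear rounded; the algebra carries full float precision — rounded once at the end, at 4 significant figures.
Hardness H = 0.4690 GPa = 4.690e+08 Pa.
Contact area A = 0.01301 m × 0.006826 m = 8.881e-05 m².
As SI base values: W = 2.265 N, H = 4.690e+08 Pa, K = 3.785e-03.
Permissible volume V_lim = h_lim·A = 1.073e-05 · 8.881e-05 = 9.529e-10 m³.
So the life L = V_lim·H/(K·W) = 9.529e-10 · 4.690e+08 / (3.785e-03 · 2.265) = 52.13 m.

value=52.13 m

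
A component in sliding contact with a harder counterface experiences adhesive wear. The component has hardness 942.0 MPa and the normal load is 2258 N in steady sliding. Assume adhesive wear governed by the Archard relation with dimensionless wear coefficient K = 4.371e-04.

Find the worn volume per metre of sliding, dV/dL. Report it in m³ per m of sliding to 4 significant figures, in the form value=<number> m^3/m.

The algebra holds full float precision; intermediates are printed rounded. Rounded once at the end to four significant figures.
Hardness H = 942.0 MPa = 9.420e+08 Pa.
Restated in SI base units: W = 2258 N, H = 9.420e+08 Pa, K = 4.371e-04.
Volumetric rate dV/dL = K·W/H (independent of L): 4.371e-04 · 2258 / 9.420e+08 = 1.048e-09 m³/m.

value=1.048e-09 m^3/m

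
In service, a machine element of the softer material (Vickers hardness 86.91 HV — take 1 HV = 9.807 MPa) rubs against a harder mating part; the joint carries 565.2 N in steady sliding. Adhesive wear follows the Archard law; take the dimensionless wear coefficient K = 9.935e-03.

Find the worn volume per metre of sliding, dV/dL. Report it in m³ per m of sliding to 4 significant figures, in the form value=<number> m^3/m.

The intermediates are printed rounded; the computation runs at full float precision — rounded just once: 4 significant figures.
Convert: Hardness H = 86.91 HV × 9.807 MPa/HV = 852.3 MPa = 8.523e+08 Pa.
Working in SI base units: W = 565.2 N, H = 8.523e+08 Pa, K = 9.935e-03.
Volumetric rate dV/dL = K·W/H (no L dependence): 9.935e-03 · 565.2 / 8.523e+08 = 6.588e-09 m³/m.

value=6.588e-09 m^3/m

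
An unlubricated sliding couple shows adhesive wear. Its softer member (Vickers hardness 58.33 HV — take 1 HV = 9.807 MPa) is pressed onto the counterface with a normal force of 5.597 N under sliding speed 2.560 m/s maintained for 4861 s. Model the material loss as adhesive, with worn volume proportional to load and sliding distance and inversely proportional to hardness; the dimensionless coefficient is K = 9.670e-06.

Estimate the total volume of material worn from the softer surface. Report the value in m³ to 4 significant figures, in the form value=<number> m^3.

The algebra carries full precision — shown intermediates are rounded — a lone final rounding, at four significant digits.
Total distance L = v·t = 2.560 m/s × 4861 s = 1.244e+04 m.
Hardness H = 58.33 HV × 9.807 MPa/HV = 572.0 MPa = 5.720e+08 Pa.
Collected in SI base units: W = 5.597 N, H = 5.720e+08 Pa, K = 9.670e-06.
By Archard's law, V = K·W·L/H = 9.670e-06 · 5.597 · 1.244e+04 / 5.720e+08 = 1.177e-09 m³.

value=1.177e-09 m^3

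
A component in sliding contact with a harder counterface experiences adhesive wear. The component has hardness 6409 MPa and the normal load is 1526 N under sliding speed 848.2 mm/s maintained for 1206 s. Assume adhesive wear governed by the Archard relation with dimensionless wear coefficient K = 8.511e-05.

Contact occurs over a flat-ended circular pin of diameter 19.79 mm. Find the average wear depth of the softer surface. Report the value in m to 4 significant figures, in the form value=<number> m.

value=6.739e-05 m

The computation maintains exact precision; intermediate values appear rounded — a lone final rounding: 4 significant figures.
Convert: Sliding speed v = 848.2 mm/s = 0.8482 m/s. Path length L = v·t = 0.8482 m/s × 1206 s = 1023 m.
Convert: Hardness H = 6409 MPa = 6.409e+09 Pa.
Convert: Pin diameter d = 19.79 mm = 0.01979 m. Contact area A = π·d²/4 = π·(0.01979 m)²/4 = 3.076e-04 m².
In SI base units, W = 1526 N, H = 6.409e+09 Pa, K = 8.511e-05.
The Archard volume V = K·W·L/H = 8.511e-05 · 1526 · 1023 / 6.409e+09 = 2.073e-08 m³.
Mean depth h = V/A = 2.073e-08 / 3.076e-04 = 6.739e-05 m.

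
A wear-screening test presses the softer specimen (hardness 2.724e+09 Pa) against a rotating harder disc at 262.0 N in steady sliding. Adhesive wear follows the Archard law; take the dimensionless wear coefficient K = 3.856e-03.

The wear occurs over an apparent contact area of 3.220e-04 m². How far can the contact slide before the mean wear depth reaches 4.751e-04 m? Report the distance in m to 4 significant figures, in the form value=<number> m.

Every step runs at full precision, and intermediate values appear rounded; one last rounding: four significant digits.
Working in SI base units: W = 262.0 N, H = 2.724e+09 Pa, K = 3.856e-03.
Wearable volume V_lim = h_lim·A = 4.751e-04 · 3.220e-04 = 1.530e-07 m³.
So the life L = V_lim·H/(K·W) = 1.530e-07 · 2.724e+09 / (3.856e-03 · 262.0) = 412.5 m.

value=412.5 m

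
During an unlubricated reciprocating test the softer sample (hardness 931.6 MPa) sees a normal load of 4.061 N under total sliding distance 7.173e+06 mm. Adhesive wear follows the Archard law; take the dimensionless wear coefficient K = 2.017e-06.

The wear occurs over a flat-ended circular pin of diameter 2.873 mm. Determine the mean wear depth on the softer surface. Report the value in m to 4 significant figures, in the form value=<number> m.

value=9.729e-06 m

Quoted intermediates are rounded; the computation holds full precision — rounded once at the end: 4 significant figures.
Distance L = 7.173e+06 mm = 7173 m.
Hardness H = 931.6 MPa = 9.316e+08 Pa.
Pin diameter d = 2.873 mm = 0.002873 m. Contact area A = π·d²/4 = π·(0.002873 m)²/4 = 6.483e-06 m².
In SI base units: W = 4.061 N, H = 9.316e+08 Pa, K = 2.017e-06.
The Archard volume V = K·W·L/H = 2.017e-06 · 4.061 · 7173 / 9.316e+08 = 6.307e-11 m³.
Mean depth h = V/A = 6.307e-11 / 6.483e-06 = 9.729e-06 m.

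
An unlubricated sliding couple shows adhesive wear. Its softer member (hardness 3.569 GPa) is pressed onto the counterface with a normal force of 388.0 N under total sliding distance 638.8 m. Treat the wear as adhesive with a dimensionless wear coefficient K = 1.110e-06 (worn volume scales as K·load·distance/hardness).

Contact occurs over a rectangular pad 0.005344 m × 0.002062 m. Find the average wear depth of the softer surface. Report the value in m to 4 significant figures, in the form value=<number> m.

value=6.995e-06 m

Every step holds full precision, and intermediate values are printed rounded; rounded just once: four significant digits.
Convert: Hardness H = 3.569 GPa = 3.569e+09 Pa.
Convert: Contact area A = 0.005344 m × 0.002062 m = 1.102e-05 m².
In SI base units: W = 388.0 N, H = 3.569e+09 Pa, K = 1.110e-06.
Worn volume V = K·W·L/H = 1.110e-06 · 388.0 · 638.8 / 3.569e+09 = 7.709e-11 m³.
Mean depth h = V/A = 7.709e-11 / 1.102e-05 = 6.995e-06 m.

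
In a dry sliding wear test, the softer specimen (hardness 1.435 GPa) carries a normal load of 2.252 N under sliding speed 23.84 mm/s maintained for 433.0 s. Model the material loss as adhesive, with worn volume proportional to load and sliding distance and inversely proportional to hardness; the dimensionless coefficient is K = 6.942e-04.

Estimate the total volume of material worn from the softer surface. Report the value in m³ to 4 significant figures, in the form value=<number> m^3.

value=1.125e-11 m^3

The intermediates appear rounded. Every step keeps full float precision; one last rounding to four significant digits.
Convert: Sliding speed v = 23.84 mm/s = 0.02384 m/s. Sliding distance L = v·t = 0.02384 m/s × 433.0 s = 10.32 m.
Convert: Hardness H = 1.435 GPa = 1.435e+09 Pa.
In SI base units: W = 2.252 N, H = 1.435e+09 Pa, K = 6.942e-04.
Worn volume V = K·W·L/H = 6.942e-04 · 2.252 · 10.32 / 1.435e+09 = 1.125e-11 m³.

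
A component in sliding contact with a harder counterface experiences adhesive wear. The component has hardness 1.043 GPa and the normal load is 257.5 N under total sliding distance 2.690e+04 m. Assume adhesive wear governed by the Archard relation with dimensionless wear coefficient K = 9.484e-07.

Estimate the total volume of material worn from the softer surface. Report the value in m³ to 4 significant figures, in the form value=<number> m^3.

Every step maintains full precision, and the intermediates are displayed rounded. Rounded once at the end: 4 significant digits.
Hardness H = 1.043 GPa = 1.043e+09 Pa.
As SI base values: W = 257.5 N, H = 1.043e+09 Pa, K = 9.484e-07.
The Archard volume V = K·W·L/H = 9.484e-07 · 257.5 · 2.690e+04 / 1.043e+09 = 6.298e-09 m³.

value=6.298e-09 m^3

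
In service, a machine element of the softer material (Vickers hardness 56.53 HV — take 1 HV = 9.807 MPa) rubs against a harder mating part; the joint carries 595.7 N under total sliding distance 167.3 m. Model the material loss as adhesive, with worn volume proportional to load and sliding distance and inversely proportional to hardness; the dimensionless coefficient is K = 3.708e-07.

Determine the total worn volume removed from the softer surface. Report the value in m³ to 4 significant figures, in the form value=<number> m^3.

value=6.666e-11 m^3

Intermediate values are displayed rounded, and all working math maintains full float precision — rounded once at the end, at four significant figures.
Hardness H = 56.53 HV × 9.807 MPa/HV = 554.4 MPa = 5.544e+08 Pa.
Collected in SI base units: W = 595.7 N, H = 5.544e+08 Pa, K = 3.708e-07.
Apply Archard: V = K·W·L/H = 3.708e-07 · 595.7 · 167.3 / 5.544e+08 = 6.666e-11 m³.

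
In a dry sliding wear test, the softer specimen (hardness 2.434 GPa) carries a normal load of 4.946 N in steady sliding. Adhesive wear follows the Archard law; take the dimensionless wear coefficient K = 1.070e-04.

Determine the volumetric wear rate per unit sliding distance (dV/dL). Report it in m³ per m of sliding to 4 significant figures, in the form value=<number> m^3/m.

value=2.174e-13 m^3/m

Intermediates are displayed rounded. All working math holds full float precision — one last rounding: 4 significant digits.
Hardness H = 2.434 GPa = 2.434e+09 Pa.
SI base units throughout: W = 4.946 N, H = 2.434e+09 Pa, K = 1.070e-04.
Rate of wear dV/dL = K·W/H, per unit distance: 1.070e-04 · 4.946 / 2.434e+09 = 2.174e-13 m³/m.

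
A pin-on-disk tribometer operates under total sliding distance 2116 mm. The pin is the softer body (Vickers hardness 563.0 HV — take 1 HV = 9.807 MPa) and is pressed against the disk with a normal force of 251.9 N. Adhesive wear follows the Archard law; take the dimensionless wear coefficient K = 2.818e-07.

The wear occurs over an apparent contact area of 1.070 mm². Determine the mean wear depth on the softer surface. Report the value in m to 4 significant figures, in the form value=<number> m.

value=2.542e-08 m

Intermediates are shown rounded. Each operation holds full precision — a single final rounding: four significant digits.
Total distance L = 2116 mm = 2.116 m.
Hardness H = 563.0 HV × 9.807 MPa/HV = 5521 MPa = 5.521e+09 Pa.
Contact area A = 1.070 mm² = 1.070e-06 m².
Expressed in SI base units: W = 251.9 N, H = 5.521e+09 Pa, K = 2.818e-07.
Archard volume V = K·W·L/H = 2.818e-07 · 251.9 · 2.116 / 5.521e+09 = 2.720e-14 m³.
Mean depth h = V/A = 2.720e-14 / 1.070e-06 = 2.542e-08 m.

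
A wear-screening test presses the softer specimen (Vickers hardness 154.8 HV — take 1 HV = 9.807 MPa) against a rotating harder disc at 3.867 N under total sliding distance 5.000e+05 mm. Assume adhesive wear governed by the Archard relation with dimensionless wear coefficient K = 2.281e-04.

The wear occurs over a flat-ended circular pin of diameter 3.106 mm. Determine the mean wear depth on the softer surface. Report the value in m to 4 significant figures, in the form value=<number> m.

The computation maintains exact precision; the intermediates are printed rounded. Rounded once at the end to four significant digits.
Convert: The distance L = 5.000e+05 mm = 500.0 m.
Convert: Hardness H = 154.8 HV × 9.807 MPa/HV = 1518 MPa = 1.518e+09 Pa.
Convert: Pin diameter d = 3.106 mm = 0.003106 m. Contact area A = π·d²/4 = π·(0.003106 m)²/4 = 7.577e-06 m².
Expressed in SI base units: W = 3.867 N, H = 1.518e+09 Pa, K = 2.281e-04.
Wear volume V = K·W·L/H = 2.281e-04 · 3.867 · 500.0 / 1.518e+09 = 2.905e-10 m³.
Mean wear depth h = V/A = 2.905e-10 / 7.577e-06 = 3.834e-05 m.

value=3.834e-05 m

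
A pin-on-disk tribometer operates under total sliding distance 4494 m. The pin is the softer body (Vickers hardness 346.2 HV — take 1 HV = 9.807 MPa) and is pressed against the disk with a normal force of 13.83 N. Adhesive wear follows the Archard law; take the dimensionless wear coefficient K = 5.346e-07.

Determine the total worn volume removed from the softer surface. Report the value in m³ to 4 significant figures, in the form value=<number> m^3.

The computation keeps full precision — the intermediates are shown rounded. Rounded just once, at 4 significant digits.
Convert: Hardness H = 346.2 HV × 9.807 MPa/HV = 3395 MPa = 3.395e+09 Pa.
Expressed in SI base units: W = 13.83 N, H = 3.395e+09 Pa, K = 5.346e-07.
Volume removed: V = K·W·L/H = 5.346e-07 · 13.83 · 4494 / 3.395e+09 = 9.786e-12 m³.

value=9.786e-12 m^3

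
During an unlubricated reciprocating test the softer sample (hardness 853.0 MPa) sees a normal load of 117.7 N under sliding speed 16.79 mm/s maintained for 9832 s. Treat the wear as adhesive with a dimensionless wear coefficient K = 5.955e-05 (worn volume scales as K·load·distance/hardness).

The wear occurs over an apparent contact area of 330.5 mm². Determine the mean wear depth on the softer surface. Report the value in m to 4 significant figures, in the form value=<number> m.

value=4.104e-06 m

The computation holds full float precision; intermediate values are displayed rounded. Rounded just once, at four significant figures.
Convert: Sliding speed v = 16.79 mm/s = 0.01679 m/s. Sliding distance L = v·t = 0.01679 m/s × 9832 s = 165.1 m.
Convert: Hardness H = 853.0 MPa = 8.530e+08 Pa.
Convert: Contact area A = 330.5 mm² = 3.305e-04 m².
In SI base units: W = 117.7 N, H = 8.530e+08 Pa, K = 5.955e-05.
By Archard's law, V = K·W·L/H = 5.955e-05 · 117.7 · 165.1 / 8.530e+08 = 1.356e-09 m³.
Depth of wear h = V/A = 1.356e-09 / 3.305e-04 = 4.104e-06 m.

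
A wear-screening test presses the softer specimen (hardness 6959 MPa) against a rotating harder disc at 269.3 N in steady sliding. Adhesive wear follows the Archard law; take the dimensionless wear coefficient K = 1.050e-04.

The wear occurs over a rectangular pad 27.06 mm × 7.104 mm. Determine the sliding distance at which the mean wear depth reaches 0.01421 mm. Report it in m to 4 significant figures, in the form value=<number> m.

value=672.3 m

The intermediates appear rounded; every step carries full precision; a single final rounding to 4 significant figures.
Hardness H = 6959 MPa = 6.959e+09 Pa.
Pad sides 27.06 mm × 7.104 mm = 0.02706 m × 0.007104 m. Contact area A = 0.02706 m × 0.007104 m = 1.922e-04 m².
Depth limit h_lim = 0.01421 mm = 1.421e-05 m.
In SI base units, W = 269.3 N, H = 6.959e+09 Pa, K = 1.050e-04.
Permissible volume V_lim = h_lim·A = 1.421e-05 · 1.922e-04 = 2.732e-09 m³.
Sliding life L = V_lim·H/(K·W) = 2.732e-09 · 6.959e+09 / (1.050e-04 · 269.3) = 672.3 m.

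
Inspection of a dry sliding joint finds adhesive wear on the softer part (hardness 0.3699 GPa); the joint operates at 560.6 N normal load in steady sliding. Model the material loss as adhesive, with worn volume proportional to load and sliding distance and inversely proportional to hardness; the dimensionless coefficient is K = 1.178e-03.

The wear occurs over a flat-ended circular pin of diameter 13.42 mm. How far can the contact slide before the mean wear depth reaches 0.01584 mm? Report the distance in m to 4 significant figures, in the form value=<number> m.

The intermediates appear rounded; the algebra keeps full precision, and one last rounding: four significant figures.
Hardness H = 0.3699 GPa = 3.699e+08 Pa.
Pin diameter d = 13.42 mm = 0.01342 m. Contact area A = π·d²/4 = π·(0.01342 m)²/4 = 1.414e-04 m².
Depth limit h_lim = 0.01584 mm = 1.584e-05 m.
In SI base units, W = 560.6 N, H = 3.699e+08 Pa, K = 1.178e-03.
Permissible volume V_lim = h_lim·A = 1.584e-05 · 1.414e-04 = 2.241e-09 m³.
Sliding life L = V_lim·H/(K·W) = 2.241e-09 · 3.699e+08 / (1.178e-03 · 560.6) = 1.255 m.

value=1.255 m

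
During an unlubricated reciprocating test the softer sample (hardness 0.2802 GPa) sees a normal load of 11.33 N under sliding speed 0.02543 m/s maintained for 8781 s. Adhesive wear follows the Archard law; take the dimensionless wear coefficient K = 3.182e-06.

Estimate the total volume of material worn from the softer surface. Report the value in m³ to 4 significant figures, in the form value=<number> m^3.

The computation runs at full float precision — intermediates are printed rounded. Rounded once at the end, at 4 significant digits.
Convert: Path length L = v·t = 0.02543 m/s × 8781 s = 223.3 m.
Convert: Hardness H = 0.2802 GPa = 2.802e+08 Pa.
As SI base values: W = 11.33 N, H = 2.802e+08 Pa, K = 3.182e-06.
Worn volume V = K·W·L/H = 3.182e-06 · 11.33 · 223.3 / 2.802e+08 = 2.873e-11 m³.

value=2.873e-11 m^3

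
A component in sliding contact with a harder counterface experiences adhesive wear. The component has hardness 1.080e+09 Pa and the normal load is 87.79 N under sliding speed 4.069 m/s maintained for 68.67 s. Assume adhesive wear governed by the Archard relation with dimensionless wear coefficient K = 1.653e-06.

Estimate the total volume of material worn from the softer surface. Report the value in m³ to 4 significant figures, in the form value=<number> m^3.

value=3.754e-11 m^3

Intermediate values are shown rounded — the algebra holds full precision, and rounded just once: 4 significant digits.
Convert: Distance L = v·t = 4.069 m/s × 68.67 s = 279.4 m.
As SI base values: W = 87.79 N, H = 1.080e+09 Pa, K = 1.653e-06.
Volume removed: V = K·W·L/H = 1.653e-06 · 87.79 · 279.4 / 1.080e+09 = 3.754e-11 m³.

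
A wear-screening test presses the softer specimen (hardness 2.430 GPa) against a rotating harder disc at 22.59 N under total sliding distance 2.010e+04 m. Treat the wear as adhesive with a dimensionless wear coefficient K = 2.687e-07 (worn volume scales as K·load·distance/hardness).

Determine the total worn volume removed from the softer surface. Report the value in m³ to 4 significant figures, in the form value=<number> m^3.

value=5.021e-11 m^3

Displayed values are rounded, and all working math keeps exact precision. Rounded just once: four significant figures.
Hardness H = 2.430 GPa = 2.430e+09 Pa.
As SI base values: W = 22.59 N, H = 2.430e+09 Pa, K = 2.687e-07.
Archard volume V = K·W·L/H = 2.687e-07 · 22.59 · 2.010e+04 / 2.430e+09 = 5.021e-11 m³.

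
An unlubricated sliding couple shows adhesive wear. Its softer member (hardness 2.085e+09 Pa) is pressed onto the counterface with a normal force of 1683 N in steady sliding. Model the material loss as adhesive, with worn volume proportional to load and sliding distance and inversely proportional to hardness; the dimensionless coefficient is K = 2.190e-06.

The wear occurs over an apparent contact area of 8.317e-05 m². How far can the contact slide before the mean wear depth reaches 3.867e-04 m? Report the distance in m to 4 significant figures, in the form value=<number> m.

value=1.819e+04 m

All working math keeps full precision; printed values are rounded. Rounded just once: 4 significant digits.
SI base units throughout: W = 1683 N, H = 2.085e+09 Pa, K = 2.190e-06.
At the depth limit, V_lim = h_lim·A = 3.867e-04 · 8.317e-05 = 3.216e-08 m³.
Thus life L = V_lim·H/(K·W) = 3.216e-08 · 2.085e+09 / (2.190e-06 · 1683) = 1.819e+04 m.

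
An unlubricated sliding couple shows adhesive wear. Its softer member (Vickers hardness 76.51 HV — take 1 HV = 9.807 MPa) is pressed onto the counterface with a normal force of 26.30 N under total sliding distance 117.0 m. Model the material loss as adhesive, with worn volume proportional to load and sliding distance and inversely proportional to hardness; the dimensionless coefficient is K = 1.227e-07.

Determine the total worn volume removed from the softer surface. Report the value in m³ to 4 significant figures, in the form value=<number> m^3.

The algebra maintains exact precision — the intermediates are shown rounded; one final rounding to 4 significant figures.
Hardness H = 76.51 HV × 9.807 MPa/HV = 750.3 MPa = 7.503e+08 Pa.
In SI base units, W = 26.30 N, H = 7.503e+08 Pa, K = 1.227e-07.
Archard relation: V = K·W·L/H = 1.227e-07 · 26.30 · 117.0 / 7.503e+08 = 5.032e-13 m³.

value=5.032e-13 m^3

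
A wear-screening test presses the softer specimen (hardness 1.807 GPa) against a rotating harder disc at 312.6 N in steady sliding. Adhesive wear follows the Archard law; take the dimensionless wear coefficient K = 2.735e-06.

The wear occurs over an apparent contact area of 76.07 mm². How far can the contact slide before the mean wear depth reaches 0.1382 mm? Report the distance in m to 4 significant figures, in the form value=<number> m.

All arithmetic runs at full precision — intermediates appear rounded. Rounded once at the end: 4 significant figures.
Hardness H = 1.807 GPa = 1.807e+09 Pa.
Contact area A = 76.07 mm² = 7.607e-05 m².
Depth limit h_lim = 0.1382 mm = 1.382e-04 m.
As SI base values: W = 312.6 N, H = 1.807e+09 Pa, K = 2.735e-06.
At the depth limit, V_lim = h_lim·A = 1.382e-04 · 7.607e-05 = 1.051e-08 m³.
Thus life L = V_lim·H/(K·W) = 1.051e-08 · 1.807e+09 / (2.735e-06 · 312.6) = 2.222e+04 m.

value=2.222e+04 m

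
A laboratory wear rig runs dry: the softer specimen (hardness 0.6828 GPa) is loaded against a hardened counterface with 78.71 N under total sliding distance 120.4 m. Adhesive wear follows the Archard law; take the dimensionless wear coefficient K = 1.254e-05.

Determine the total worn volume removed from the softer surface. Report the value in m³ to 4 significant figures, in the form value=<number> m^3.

All arithmetic keeps exact precision — displayed values are rounded — a lone final rounding: 4 significant digits.
Hardness H = 0.6828 GPa = 6.828e+08 Pa.
SI base units throughout: W = 78.71 N, H = 6.828e+08 Pa, K = 1.254e-05.
By Archard's law, V = K·W·L/H = 1.254e-05 · 78.71 · 120.4 / 6.828e+08 = 1.740e-10 m³.

value=1.740e-10 m^3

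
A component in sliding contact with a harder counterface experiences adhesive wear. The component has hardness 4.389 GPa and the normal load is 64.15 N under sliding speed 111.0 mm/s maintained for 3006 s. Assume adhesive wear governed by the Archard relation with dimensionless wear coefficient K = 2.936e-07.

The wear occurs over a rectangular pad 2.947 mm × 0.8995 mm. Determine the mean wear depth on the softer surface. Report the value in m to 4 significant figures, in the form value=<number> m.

value=5.402e-07 m

All arithmetic carries full float precision — the intermediates are printed rounded; rounded once at the end: four significant figures.
Convert: Sliding speed v = 111.0 mm/s = 0.1110 m/s. Distance covered L = v·t = 0.1110 m/s × 3006 s = 333.7 m.
Convert: Hardness H = 4.389 GPa = 4.389e+09 Pa.
Convert: Pad sides 2.947 mm × 0.8995 mm = 2.947e-03 m × 8.995e-04 m. Contact area A = 2.947e-03 m × 8.995e-04 m = 2.651e-06 m².
Collected in SI base units: W = 64.15 N, H = 4.389e+09 Pa, K = 2.936e-07.
Archard volume V = K·W·L/H = 2.936e-07 · 64.15 · 333.7 / 4.389e+09 = 1.432e-12 m³.
Wear depth h = V/A = 1.432e-12 / 2.651e-06 = 5.402e-07 m.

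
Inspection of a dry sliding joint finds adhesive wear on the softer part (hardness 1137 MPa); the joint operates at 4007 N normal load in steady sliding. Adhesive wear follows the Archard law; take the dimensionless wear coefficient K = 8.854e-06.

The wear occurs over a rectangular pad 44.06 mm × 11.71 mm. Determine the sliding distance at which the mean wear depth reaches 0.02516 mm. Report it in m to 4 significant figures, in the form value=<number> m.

Intermediate values are printed rounded; the computation holds full precision. Rounded once at the end, at four significant figures.
Convert: Hardness H = 1137 MPa = 1.137e+09 Pa.
Convert: Pad sides 44.06 mm × 11.71 mm = 0.04406 m × 0.01171 m. Contact area A = 0.04406 m × 0.01171 m = 5.159e-04 m².
Convert: Depth limit h_lim = 0.02516 mm = 2.516e-05 m.
Restated in SI base units: W = 4007 N, H = 1.137e+09 Pa, K = 8.854e-06.
Wearable volume V_lim = h_lim·A = 2.516e-05 · 5.159e-04 = 1.298e-08 m³.
Thus life L = V_lim·H/(K·W) = 1.298e-08 · 1.137e+09 / (8.854e-06 · 4007) = 416.0 m.

value=416.0 m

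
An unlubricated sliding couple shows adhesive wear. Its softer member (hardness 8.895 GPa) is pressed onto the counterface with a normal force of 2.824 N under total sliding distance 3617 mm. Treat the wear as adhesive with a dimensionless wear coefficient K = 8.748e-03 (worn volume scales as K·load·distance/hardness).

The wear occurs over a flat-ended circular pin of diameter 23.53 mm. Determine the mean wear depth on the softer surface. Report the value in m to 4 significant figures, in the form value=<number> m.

value=2.310e-08 m

The computation holds full precision; intermediates appear rounded; a single final rounding, at four significant digits.
Convert: Total distance L = 3617 mm = 3.617 m.
Convert: Hardness H = 8.895 GPa = 8.895e+09 Pa.
Convert: Pin diameter d = 23.53 mm = 0.02353 m. Contact area A = π·d²/4 = π·(0.02353 m)²/4 = 4.348e-04 m².
Collected in SI base units: W = 2.824 N, H = 8.895e+09 Pa, K = 8.748e-03.
Wear volume V = K·W·L/H = 8.748e-03 · 2.824 · 3.617 / 8.895e+09 = 1.005e-11 m³.
Depth h = V/A = 1.005e-11 / 4.348e-04 = 2.310e-08 m.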